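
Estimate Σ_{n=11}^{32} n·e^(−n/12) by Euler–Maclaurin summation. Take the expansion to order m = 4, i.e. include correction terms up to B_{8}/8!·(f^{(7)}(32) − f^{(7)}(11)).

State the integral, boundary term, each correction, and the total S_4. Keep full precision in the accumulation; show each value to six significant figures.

S_4 ≈ 76.9697

∫_11^32 x·e^(−x/12) dx evaluates to 73.6712.
Boundary: ½(f(11) + f(32)) = ½(4.39835 + 2.22347) = 3.31091.
Running total after boundary: 76.9822.
Correction k=1: B_{2}/2! · (f^{(1)}(32) − f^{(1)}(11)) = 1/12 · (-0.115806 − 0.0333208) = -0.0124272.
Partial sum through k=1: 76.9697.
Correction k=2: B_{4}/4! · (f^{(3)}(32) − f^{(3)}(11)) = −1/720 · (0.000160841 − 0.00578486) = 7.81114e-06.
Partial sum through k=2: 76.9697.
Correction k=3: B_{6}/6! · (f^{(5)}(32) − f^{(5)}(11)) = 1/30240 · (7.81868e-06 − 7.87384e-05) = -2.34523e-09.
Partial sum through k=3: 76.9697.
Correction k=4: B_{8}/8! · (f^{(7)}(32) − f^{(7)}(11)) = −1/1209600 · (1.00836e-07 − 8.14612e-07) = 5.90093e-13.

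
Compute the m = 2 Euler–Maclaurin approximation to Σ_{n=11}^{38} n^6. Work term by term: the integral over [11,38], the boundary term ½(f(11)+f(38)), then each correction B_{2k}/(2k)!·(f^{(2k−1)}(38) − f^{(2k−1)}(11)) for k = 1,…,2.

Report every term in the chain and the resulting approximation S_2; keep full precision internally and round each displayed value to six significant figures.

The integral term ∫_11^38 x^6 dx = 1.63423e+10.
½[f(11) + f(38)] = ½[1.77156e+06 + 3.01094e+09] = 1.50635e+09.
Integral + boundary = 1.78487e+10.
k=1: B_{2}/(2)! × [f^{(1)}(38) − f^{(1)}(11)] = 1/12 × (4.75411e+08 − 966306) = 3.95371e+07.
Running total after k=1: 1.78882e+10.
k=2: B_{4}/(4)! × [f^{(3)}(38) − f^{(3)}(11)] = −1/720 × (6.58464e+06 − 159720) = -8923.50.

S_2 ≈ 1.78882e+10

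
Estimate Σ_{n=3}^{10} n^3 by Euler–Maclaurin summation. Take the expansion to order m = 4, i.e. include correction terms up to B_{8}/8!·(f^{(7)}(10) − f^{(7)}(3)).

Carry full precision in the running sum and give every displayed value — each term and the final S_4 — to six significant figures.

∫_3^10 x^3 dx evaluates to 2479.75.
Endpoint term: (f(3) + f(10))/2 = (27.0000 + 1000.00)/2 = 513.500.
Integral + boundary = 2993.25.
k=1: B_{2}/(2)! × [f^{(1)}(10) − f^{(1)}(3)] = 1/12 × (300.000 − 27.0000) = 22.7500.
Partial sum through k=1: 3016.00.
k=2: B_{4}/(4)! × [f^{(3)}(10) − f^{(3)}(3)] = −1/720 × (6.00000 − 6.00000) = 0.00000.
Partial sum through k=2: 3016.00.
k=3: B_{6}/(6)! × [f^{(5)}(10) − f^{(5)}(3)] = 1/30240 × (0.00000 − 0.00000) = 0.00000.
Partial sum through k=3: 3016.00.
k=4: B_{8}/(8)! × [f^{(7)}(10) − f^{(7)}(3)] = −1/1209600 × (0.00000 − 0.00000) = 0.00000.

S_4 ≈ 3016.00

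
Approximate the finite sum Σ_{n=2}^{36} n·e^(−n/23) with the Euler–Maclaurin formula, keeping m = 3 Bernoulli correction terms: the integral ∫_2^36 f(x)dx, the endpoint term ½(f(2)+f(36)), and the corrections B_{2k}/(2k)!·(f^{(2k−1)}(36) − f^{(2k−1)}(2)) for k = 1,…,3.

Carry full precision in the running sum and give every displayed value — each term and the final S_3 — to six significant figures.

∫_2^36 x·e^(−x/23) dx evaluates to 243.441.
Endpoint term: (f(2) + f(36))/2 = (1.83343 + 7.52553)/2 = 4.67948.
So far: 248.121.
Order-1 term: 1/12 · (-0.118154 − 0.837002) = -0.0795964.
After k=1: 248.041.
Order-2 term: −1/720 · (0.000566977 − 0.00504808) = 6.22376e-06.
After k=2: 248.041.
Order-3 term: 1/30240 · (2.56580e-06 − 1.60944e-05) = -4.47374e-10.

S_3 ≈ 248.041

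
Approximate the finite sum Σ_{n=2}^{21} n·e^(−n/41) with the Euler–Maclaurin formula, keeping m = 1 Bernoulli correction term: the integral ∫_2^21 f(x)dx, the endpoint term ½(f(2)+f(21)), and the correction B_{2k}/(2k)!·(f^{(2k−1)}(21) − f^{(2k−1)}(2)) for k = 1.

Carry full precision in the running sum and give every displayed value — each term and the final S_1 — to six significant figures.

∫_2^21 x·e^(−x/41) dx evaluates to 155.951.
½[f(2) + f(21)] = ½[1.90478 + 12.5828] = 7.24377.
Integral + boundary = 163.195.
Correction k=1: B_{2}/2! · (f^{(1)}(21) − f^{(1)}(2)) = 1/12 · (0.292282 − 0.905932) = -0.0511375.

S_1 ≈ 163.144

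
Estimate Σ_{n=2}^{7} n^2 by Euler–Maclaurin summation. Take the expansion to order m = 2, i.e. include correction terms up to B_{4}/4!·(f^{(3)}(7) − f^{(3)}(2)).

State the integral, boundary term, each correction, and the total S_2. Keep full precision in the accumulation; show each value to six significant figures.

S_2 ≈ 139.000

∫_2^7 x^2 dx evaluates to 111.667.
Boundary: ½(f(2) + f(7)) = ½(4.00000 + 49.0000) = 26.5000.
So far: 138.167.
k=1: B_{2}/(2)! × [f^{(1)}(7) − f^{(1)}(2)] = 1/12 × (14.0000 − 4.00000) = 0.833333.
Partial sum through k=1: 139.000.
k=2: B_{4}/(4)! × [f^{(3)}(7) − f^{(3)}(2)] = −1/720 × (0.00000 − 0.00000) = 0.00000.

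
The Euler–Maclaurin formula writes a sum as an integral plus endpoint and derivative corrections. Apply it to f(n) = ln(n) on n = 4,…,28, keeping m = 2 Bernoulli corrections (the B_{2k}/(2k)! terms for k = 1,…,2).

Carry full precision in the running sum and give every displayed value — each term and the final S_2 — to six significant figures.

The integral term ∫_4^28 ln(x) dx = 63.7565.
½[f(4) + f(28)] = ½[1.38629 + 3.33220] = 2.35925.
Integral + boundary = 66.1158.
Correction k=1: B_{2}/2! · (f^{(1)}(28) − f^{(1)}(4)) = 1/12 · (0.0357143 − 0.250000) = -0.0178571.
Partial sum through k=1: 66.0979.
Correction k=2: B_{4}/4! · (f^{(3)}(28) − f^{(3)}(4)) = −1/720 · (9.11079e-05 − 0.0312500) = 4.32762e-05.

S_2 ≈ 66.0980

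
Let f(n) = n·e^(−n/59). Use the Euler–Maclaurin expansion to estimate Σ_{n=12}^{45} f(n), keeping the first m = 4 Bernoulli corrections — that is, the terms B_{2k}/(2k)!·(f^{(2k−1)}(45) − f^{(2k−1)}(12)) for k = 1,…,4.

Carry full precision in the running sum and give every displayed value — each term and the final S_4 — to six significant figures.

S_4 ≈ 571.572

∫_12^45 x·e^(−x/59) dx evaluates to 556.227.
Boundary: ½(f(12) + f(45)) = ½(9.79152 + 20.9880) = 15.3898.
So far: 571.617.
Order-1 term: 1/12 · (0.110671 − 0.650002) = -0.0449442.
Partial sum through k=1: 571.572.
Order-2 term: −1/720 · (0.000299762 − 0.000655536) = 4.94131e-07.
Partial sum through k=2: 571.572.
Order-3 term: 1/30240 · (1.63094e-07 − 3.22995e-07) = -5.28771e-12.
Partial sum through k=3: 571.572.
Order-4 term: −1/1209600 · (6.89671e-11 − 1.31477e-10) = 5.16780e-17.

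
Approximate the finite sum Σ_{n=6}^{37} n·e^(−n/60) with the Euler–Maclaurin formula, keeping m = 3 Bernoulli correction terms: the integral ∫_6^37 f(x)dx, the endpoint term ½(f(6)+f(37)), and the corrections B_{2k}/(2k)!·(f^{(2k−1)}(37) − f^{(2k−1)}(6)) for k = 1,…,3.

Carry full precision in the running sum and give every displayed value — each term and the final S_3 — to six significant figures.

S_3 ≈ 454.515

The integral term ∫_6^37 x·e^(−x/60) dx = 441.866.
Boundary: ½(f(6) + f(37)) = ½(5.42902 + 19.9704) = 12.6997.
Integral + boundary = 454.566.
Correction k=1: B_{2}/2! · (f^{(1)}(37) − f^{(1)}(6)) = 1/12 · (0.206901 − 0.814354) = -0.0506211.
Partial sum through k=1: 454.515.
Correction k=2: B_{4}/4! · (f^{(3)}(37) − f^{(3)}(6)) = −1/720 · (0.000357328 − 0.000728897) = 5.16067e-07.
Partial sum through k=2: 454.515.
Correction k=3: B_{6}/6! · (f^{(5)}(37) − f^{(5)}(6)) = 1/30240 · (1.82551e-07 − 3.42107e-07) = -5.27631e-12.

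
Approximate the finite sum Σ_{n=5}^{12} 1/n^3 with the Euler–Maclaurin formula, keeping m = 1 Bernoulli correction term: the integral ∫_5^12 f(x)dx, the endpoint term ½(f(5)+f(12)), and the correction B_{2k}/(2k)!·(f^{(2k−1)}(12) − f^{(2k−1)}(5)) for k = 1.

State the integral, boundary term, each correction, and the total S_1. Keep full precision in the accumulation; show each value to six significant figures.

∫_5^12 1/x^3 dx evaluates to 0.0165278.
Endpoint term: (f(5) + f(12))/2 = (0.00800000 + 0.000578704)/2 = 0.00428935.
So far: 0.0208171.
Order-1 term: 1/12 · (-0.000144676 − (-0.00480000)) = 0.000387944.

S_1 ≈ 0.0212051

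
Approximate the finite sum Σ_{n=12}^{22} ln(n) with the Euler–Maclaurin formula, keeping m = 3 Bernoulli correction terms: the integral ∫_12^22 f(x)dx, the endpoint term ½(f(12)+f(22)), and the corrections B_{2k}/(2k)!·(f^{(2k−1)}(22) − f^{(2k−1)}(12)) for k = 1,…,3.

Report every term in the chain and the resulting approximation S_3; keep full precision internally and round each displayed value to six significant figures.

∫_12^22 ln(x) dx evaluates to 28.1841.
½[f(12) + f(22)] = ½[2.48491 + 3.09104] = 2.78797.
Integral + boundary = 30.9720.
Correction k=1: B_{2}/2! · (f^{(1)}(22) − f^{(1)}(12)) = 1/12 · (0.0454545 − 0.0833333) = -0.00315657.
Partial sum through k=1: 30.9689.
Correction k=2: B_{4}/4! · (f^{(3)}(22) − f^{(3)}(12)) = −1/720 · (0.000187829 − 0.00115741) = 1.34664e-06.
Partial sum through k=2: 30.9689.
Correction k=3: B_{6}/6! · (f^{(5)}(22) − f^{(5)}(12)) = 1/30240 · (4.65691e-06 − 9.64506e-05) = -3.03551e-09.

S_3 ≈ 30.9689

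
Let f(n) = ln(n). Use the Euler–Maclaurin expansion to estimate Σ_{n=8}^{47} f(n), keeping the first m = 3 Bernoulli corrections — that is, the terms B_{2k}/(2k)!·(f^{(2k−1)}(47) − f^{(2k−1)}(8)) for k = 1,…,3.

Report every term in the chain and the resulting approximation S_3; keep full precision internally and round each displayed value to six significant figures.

S_3 ≈ 128.278

The integral term ∫_8^47 ln(x) dx = 125.321.
Endpoint term: (f(8) + f(47))/2 = (2.07944 + 3.85015)/2 = 2.96479.
Integral + boundary = 128.286.
Order-1 term: 1/12 · (0.0212766 − 0.125000) = -0.00864362.
After k=1: 128.278.
Order-2 term: −1/720 · (1.92636e-05 − 0.00390625) = 5.39859e-06.
After k=2: 128.278.
Order-3 term: 1/30240 · (1.04646e-07 − 0.000732422) = -2.42168e-08.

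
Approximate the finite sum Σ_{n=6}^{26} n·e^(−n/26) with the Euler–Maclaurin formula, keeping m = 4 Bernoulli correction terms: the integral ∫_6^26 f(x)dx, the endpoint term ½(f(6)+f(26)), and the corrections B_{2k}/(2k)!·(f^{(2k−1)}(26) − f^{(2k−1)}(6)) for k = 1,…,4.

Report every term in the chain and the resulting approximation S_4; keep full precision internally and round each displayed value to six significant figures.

S_4 ≈ 170.284

∫_6^26 x·e^(−x/26) dx evaluates to 163.171.
Endpoint term: (f(6) + f(26))/2 = (4.76354 + 9.56487)/2 = 7.16420.
Integral + boundary = 170.335.
k=1: B_{2}/(2)! × [f^{(1)}(26) − f^{(1)}(6)] = 1/12 × (0.00000 − 0.610710) = -0.0508925.
Partial sum through k=1: 170.284.
k=2: B_{4}/(4)! × [f^{(3)}(26) − f^{(3)}(6)] = −1/720 × (0.00108840 − 0.00325230) = 3.00542e-06.
Partial sum through k=2: 170.284.
k=3: B_{6}/(6)! × [f^{(5)}(26) − f^{(5)}(6)] = 1/30240 × (3.22012e-06 − 8.28578e-06) = -1.67515e-10.
Partial sum through k=3: 170.284.
k=4: B_{8}/(8)! × [f^{(7)}(26) − f^{(7)}(6)] = −1/1209600 × (7.14524e-09 − 1.73971e-08) = 8.47543e-15.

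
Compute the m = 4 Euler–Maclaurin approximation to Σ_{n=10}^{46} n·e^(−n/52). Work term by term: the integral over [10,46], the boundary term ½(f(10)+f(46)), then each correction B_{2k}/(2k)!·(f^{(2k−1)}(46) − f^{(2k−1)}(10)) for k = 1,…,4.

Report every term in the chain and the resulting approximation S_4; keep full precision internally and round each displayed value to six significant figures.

S_4 ≈ 569.540

The integral term ∫_10^46 x·e^(−x/52) dx = 555.970.
Endpoint term: (f(10) + f(46))/2 = (8.25053 + 18.9922)/2 = 13.6213.
So far: 569.592.
k=1: B_{2}/(2)! × [f^{(1)}(46) − f^{(1)}(10)] = 1/12 × (0.0476392 − 0.666389) = -0.0515625.
Partial sum through k=1: 569.540.
k=2: B_{4}/(4)! × [f^{(3)}(46) − f^{(3)}(10)] = −1/720 × (0.000322997 − 0.000856692) = 7.41242e-07.
Partial sum through k=2: 569.540.
k=3: B_{6}/(6)! × [f^{(5)}(46) − f^{(5)}(10)] = 1/30240 × (2.32388e-07 − 5.42507e-07) = -1.02553e-11.
Partial sum through k=3: 569.540.
k=4: B_{8}/(8)! × [f^{(7)}(46) − f^{(7)}(10)] = −1/1209600 × (1.27709e-10 − 2.84094e-10) = 1.29287e-16.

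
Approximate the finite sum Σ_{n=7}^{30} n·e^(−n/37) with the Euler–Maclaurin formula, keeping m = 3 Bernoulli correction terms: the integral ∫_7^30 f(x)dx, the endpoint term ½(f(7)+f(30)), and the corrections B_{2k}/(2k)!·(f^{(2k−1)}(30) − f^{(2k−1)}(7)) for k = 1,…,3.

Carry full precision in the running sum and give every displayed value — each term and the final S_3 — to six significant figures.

S_3 ≈ 254.987

∫_7^30 x·e^(−x/37) dx evaluates to 245.472.
Boundary: ½(f(7) + f(30)) = ½(5.79341 + 13.3349) = 9.56417.
Integral + boundary = 255.036.
Correction k=1: B_{2}/2! · (f^{(1)}(30) − f^{(1)}(7)) = 1/12 · (0.0840941 − 0.671051) = -0.0489131.
Partial sum through k=1: 254.987.
Correction k=2: B_{4}/4! · (f^{(3)}(30) − f^{(3)}(7)) = −1/720 · (0.000710803 − 0.00169928) = 1.37288e-06.
Partial sum through k=2: 254.987.
Correction k=3: B_{6}/6! · (f^{(5)}(30) − f^{(5)}(7)) = 1/30240 · (9.93556e-07 − 2.12446e-06) = -3.73975e-11.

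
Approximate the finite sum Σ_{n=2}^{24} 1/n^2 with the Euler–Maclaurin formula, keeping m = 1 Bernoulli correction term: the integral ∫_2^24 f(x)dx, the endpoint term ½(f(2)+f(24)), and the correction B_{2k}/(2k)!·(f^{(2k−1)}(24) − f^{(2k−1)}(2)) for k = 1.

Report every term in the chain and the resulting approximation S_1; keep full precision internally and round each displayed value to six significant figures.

S_1 ≈ 0.605023

Integral: ∫_2^24 1/x^2 dx = 0.458333.
½[f(2) + f(24)] = ½[0.250000 + 0.00173611] = 0.125868.
Running total after boundary: 0.584201.
k=1: B_{2}/(2)! × [f^{(1)}(24) − f^{(1)}(2)] = 1/12 × (-0.000144676 − (-0.250000)) = 0.0208213.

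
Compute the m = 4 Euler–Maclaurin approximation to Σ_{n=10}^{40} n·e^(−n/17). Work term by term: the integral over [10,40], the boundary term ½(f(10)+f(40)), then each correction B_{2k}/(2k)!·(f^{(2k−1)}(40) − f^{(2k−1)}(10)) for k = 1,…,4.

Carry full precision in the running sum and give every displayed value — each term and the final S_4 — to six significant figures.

S_4 ≈ 167.393

Integral: ∫_10^40 x·e^(−x/17) dx = 162.744.
½[f(10) + f(40)] = ½[5.55306 + 3.80356] = 4.67831.
So far: 167.423.
Correction k=1: B_{2}/2! · (f^{(1)}(40) − f^{(1)}(10)) = 1/12 · (-0.128650 − 0.228656) = -0.0297755.
Running total after k=1: 167.393.
Correction k=2: B_{4}/4! · (f^{(3)}(40) − f^{(3)}(10)) = −1/720 · (0.000212900 − 0.00463415) = 6.14062e-06.
Running total after k=2: 167.393.
Correction k=3: B_{6}/6! · (f^{(5)}(40) − f^{(5)}(10)) = 1/30240 · (3.01369e-06 − 2.93325e-05) = -8.70332e-10.
Running total after k=3: 167.393.
Correction k=4: B_{8}/8! · (f^{(7)}(40) − f^{(7)}(10)) = −1/1209600 · (1.83069e-08 − 1.47508e-07) = 1.06813e-13.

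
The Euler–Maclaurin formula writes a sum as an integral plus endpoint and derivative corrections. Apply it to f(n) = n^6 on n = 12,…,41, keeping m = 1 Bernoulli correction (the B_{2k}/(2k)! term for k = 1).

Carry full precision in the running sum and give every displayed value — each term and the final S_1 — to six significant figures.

The integral term ∫_12^41 x^6 dx = 2.78169e+10.
Endpoint term: (f(12) + f(41))/2 = (2.98598e+06 + 4.75010e+09)/2 = 2.37655e+09.
Running total after boundary: 3.01935e+10.
Correction k=1: B_{2}/2! · (f^{(1)}(41) − f^{(1)}(12)) = 1/12 · (6.95137e+08 − 1.49299e+06) = 5.78037e+07.

S_1 ≈ 3.02513e+10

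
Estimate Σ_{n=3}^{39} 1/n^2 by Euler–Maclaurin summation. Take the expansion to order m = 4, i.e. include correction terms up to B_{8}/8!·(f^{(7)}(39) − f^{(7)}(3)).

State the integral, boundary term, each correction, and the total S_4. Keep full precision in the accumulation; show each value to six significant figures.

S_4 ≈ 0.369619

∫_3^39 1/x^2 dx evaluates to 0.307692.
Endpoint term: (f(3) + f(39))/2 = (0.111111 + 0.000657462)/2 = 0.0558843.
Integral + boundary = 0.363577.
k=1: B_{2}/(2)! × [f^{(1)}(39) − f^{(1)}(3)] = 1/12 × (-3.37160e-05 − (-0.0740741)) = 0.00617003.
Partial sum through k=1: 0.369747.
k=2: B_{4}/(4)! × [f^{(3)}(39) − f^{(3)}(3)] = −1/720 × (-2.66004e-07 − (-0.0987654)) = -0.000137174.
Partial sum through k=2: 0.369609.
k=3: B_{6}/(6)! × [f^{(5)}(39) − f^{(5)}(3)] = 1/30240 × (-5.24663e-09 − (-0.329218)) = 1.08868e-05.
Partial sum through k=3: 0.369620.
k=4: B_{8}/(8)! × [f^{(7)}(39) − f^{(7)}(3)] = −1/1209600 × (-1.93170e-10 − (-2.04847)) = -1.69351e-06.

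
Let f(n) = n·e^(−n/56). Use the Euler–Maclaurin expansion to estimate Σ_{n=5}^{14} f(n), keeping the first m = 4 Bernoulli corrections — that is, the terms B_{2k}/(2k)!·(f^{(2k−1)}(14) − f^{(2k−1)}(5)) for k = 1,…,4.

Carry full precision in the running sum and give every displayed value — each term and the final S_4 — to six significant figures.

Integral: ∫_5^14 x·e^(−x/56) dx = 71.3206.
½[f(5) + f(14)] = ½[4.57292 + 10.9032] = 7.73807.
Running total after boundary: 79.0587.
k=1: B_{2}/(2)! × [f^{(1)}(14) − f^{(1)}(5)] = 1/12 × (0.584101 − 0.832925) = -0.0207354.
Partial sum through k=1: 79.0380.
k=2: B_{4}/(4)! × [f^{(3)}(14) − f^{(3)}(5)] = −1/720 × (0.000682941 − 0.000848882) = 2.30474e-07.
Partial sum through k=2: 79.0380.
k=3: B_{6}/(6)! × [f^{(5)}(14) − f^{(5)}(5)] = 1/30240 × (3.76156e-07 − 4.56684e-07) = -2.66298e-12.
Partial sum through k=3: 79.0380.
k=4: B_{8}/(8)! × [f^{(7)}(14) − f^{(7)}(5)] = −1/1209600 × (1.70452e-10 − 2.04936e-10) = 2.85087e-17.

S_4 ≈ 79.0380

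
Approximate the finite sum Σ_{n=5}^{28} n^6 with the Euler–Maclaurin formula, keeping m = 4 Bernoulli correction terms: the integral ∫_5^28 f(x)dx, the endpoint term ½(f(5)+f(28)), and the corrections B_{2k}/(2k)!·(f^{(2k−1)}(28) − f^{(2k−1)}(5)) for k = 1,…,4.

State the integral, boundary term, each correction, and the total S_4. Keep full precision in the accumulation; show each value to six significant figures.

Integral: ∫_5^28 x^6 dx = 1.92755e+09.
½[f(5) + f(28)] = ½[15625.0 + 4.81890e+08] = 2.40953e+08.
So far: 2.16850e+09.
Correction k=1: B_{2}/2! · (f^{(1)}(28) − f^{(1)}(5)) = 1/12 · (1.03262e+08 − 18750.0) = 8.60362e+06.
Running total after k=1: 2.17711e+09.
Correction k=2: B_{4}/4! · (f^{(3)}(28) − f^{(3)}(5)) = −1/720 · (2.63424e+06 − 15000.0) = -3637.83.
Running total after k=2: 2.17710e+09.
Correction k=3: B_{6}/6! · (f^{(5)}(28) − f^{(5)}(5)) = 1/30240 · (20160.0 − 3600.00) = 0.547619.
Running total after k=3: 2.17710e+09.
Correction k=4: B_{8}/8! · (f^{(7)}(28) − f^{(7)}(5)) = −1/1209600 · (0.00000 − 0.00000) = 0.00000.

S_4 ≈ 2.17710e+09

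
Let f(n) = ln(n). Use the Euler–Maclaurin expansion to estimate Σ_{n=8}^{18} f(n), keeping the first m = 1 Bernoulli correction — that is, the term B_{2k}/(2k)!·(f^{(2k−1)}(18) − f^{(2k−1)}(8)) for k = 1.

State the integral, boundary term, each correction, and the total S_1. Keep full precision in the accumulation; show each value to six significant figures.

S_1 ≈ 27.8703

Integral: ∫_8^18 ln(x) dx = 25.3912.
Boundary: ½(f(8) + f(18)) = ½(2.07944 + 2.89037) = 2.48491.
Running total after boundary: 27.8761.
Correction k=1: B_{2}/2! · (f^{(1)}(18) − f^{(1)}(8)) = 1/12 · (0.0555556 − 0.125000) = -0.00578704.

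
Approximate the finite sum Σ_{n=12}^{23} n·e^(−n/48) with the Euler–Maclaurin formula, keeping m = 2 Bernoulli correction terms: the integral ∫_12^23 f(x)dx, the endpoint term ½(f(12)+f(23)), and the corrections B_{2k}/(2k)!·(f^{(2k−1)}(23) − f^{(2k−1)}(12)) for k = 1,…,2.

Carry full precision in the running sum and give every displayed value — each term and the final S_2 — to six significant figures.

S_2 ≈ 144.147

Integral: ∫_12^23 x·e^(−x/48) dx = 132.374.
Endpoint term: (f(12) + f(23))/2 = (9.34561 + 14.2439)/2 = 11.7947.
Integral + boundary = 144.169.
Order-1 term: 1/12 · (0.322552 − 0.584101) = -0.0217957.
Partial sum through k=1: 144.147.
Order-2 term: −1/720 · (0.000677583 − 0.000929558) = 3.49966e-07.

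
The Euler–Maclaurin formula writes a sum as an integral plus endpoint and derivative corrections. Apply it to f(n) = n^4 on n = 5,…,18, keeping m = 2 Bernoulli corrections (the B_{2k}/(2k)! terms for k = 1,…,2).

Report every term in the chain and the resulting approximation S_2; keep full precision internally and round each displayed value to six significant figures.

S_2 ≈ 431991

Integral: ∫_5^18 x^4 dx = 377289.
½[f(5) + f(18)] = ½[625.000 + 104976] = 52800.5.
Running total after boundary: 430089.
Order-1 term: 1/12 · (23328.0 − 500.000) = 1902.33.
Running total after k=1: 431991.
Order-2 term: −1/720 · (432.000 − 120.000) = -0.433333.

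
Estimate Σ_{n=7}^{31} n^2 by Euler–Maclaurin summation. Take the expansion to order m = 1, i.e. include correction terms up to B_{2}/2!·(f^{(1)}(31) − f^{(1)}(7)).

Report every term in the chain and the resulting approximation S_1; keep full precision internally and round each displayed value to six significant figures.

S_1 ≈ 10325.0

Integral: ∫_7^31 x^2 dx = 9816.00.
½[f(7) + f(31)] = ½[49.0000 + 961.000] = 505.000.
So far: 10321.0.
Order-1 term: 1/12 · (62.0000 − 14.0000) = 4.00000.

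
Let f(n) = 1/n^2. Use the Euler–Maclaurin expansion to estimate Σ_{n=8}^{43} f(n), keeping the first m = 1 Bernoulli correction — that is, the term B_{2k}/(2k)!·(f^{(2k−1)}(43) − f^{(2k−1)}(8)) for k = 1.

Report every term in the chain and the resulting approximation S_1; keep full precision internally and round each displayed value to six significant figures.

The integral term ∫_8^43 1/x^2 dx = 0.101744.
½[f(8) + f(43)] = ½[0.0156250 + 0.000540833] = 0.00808292.
Integral + boundary = 0.109827.
Correction k=1: B_{2}/2! · (f^{(1)}(43) − f^{(1)}(8)) = 1/12 · (-2.51550e-05 − (-0.00390625)) = 0.000323425.

S_1 ≈ 0.110151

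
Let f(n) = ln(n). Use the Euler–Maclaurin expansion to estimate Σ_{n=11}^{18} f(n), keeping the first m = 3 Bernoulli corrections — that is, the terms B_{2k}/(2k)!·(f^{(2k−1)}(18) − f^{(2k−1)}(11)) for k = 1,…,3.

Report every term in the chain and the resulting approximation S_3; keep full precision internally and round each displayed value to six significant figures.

S_3 ≈ 21.2910

The integral term ∫_11^18 ln(x) dx = 18.6498.
½[f(11) + f(18)] = ½[2.39790 + 2.89037] = 2.64413.
So far: 21.2940.
k=1: B_{2}/(2)! × [f^{(1)}(18) − f^{(1)}(11)] = 1/12 × (0.0555556 − 0.0909091) = -0.00294613.
Running total after k=1: 21.2910.
k=2: B_{4}/(4)! × [f^{(3)}(18) − f^{(3)}(11)] = −1/720 × (0.000342936 − 0.00150263) = 1.61069e-06.
Running total after k=2: 21.2910.
k=3: B_{6}/(6)! × [f^{(5)}(18) − f^{(5)}(11)] = 1/30240 × (1.27013e-05 − 0.000149021) = -4.50793e-09.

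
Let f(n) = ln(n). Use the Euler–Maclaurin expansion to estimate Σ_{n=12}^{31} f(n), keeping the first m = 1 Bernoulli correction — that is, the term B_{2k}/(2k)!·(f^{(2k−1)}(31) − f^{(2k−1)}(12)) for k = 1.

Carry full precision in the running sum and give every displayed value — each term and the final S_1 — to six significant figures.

S_1 ≈ 60.5899

The integral term ∫_12^31 ln(x) dx = 57.6347.
Boundary: ½(f(12) + f(31)) = ½(2.48491 + 3.43399) = 2.95945.
Integral + boundary = 60.5942.
Correction k=1: B_{2}/2! · (f^{(1)}(31) − f^{(1)}(12)) = 1/12 · (0.0322581 − 0.0833333) = -0.00425627.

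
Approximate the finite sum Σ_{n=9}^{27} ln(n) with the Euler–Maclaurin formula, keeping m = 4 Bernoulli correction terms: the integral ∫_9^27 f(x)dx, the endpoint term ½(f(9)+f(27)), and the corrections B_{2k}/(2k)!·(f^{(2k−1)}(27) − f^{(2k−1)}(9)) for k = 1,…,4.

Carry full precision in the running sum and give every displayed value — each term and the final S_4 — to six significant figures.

Integral: ∫_9^27 ln(x) dx = 51.2126.
½[f(9) + f(27)] = ½[2.19722 + 3.29584] = 2.74653.
Running total after boundary: 53.9591.
k=1: B_{2}/(2)! × [f^{(1)}(27) − f^{(1)}(9)] = 1/12 × (0.0370370 − 0.111111) = -0.00617284.
After k=1: 53.9529.
k=2: B_{4}/(4)! × [f^{(3)}(27) − f^{(3)}(9)] = −1/720 × (0.000101611 − 0.00274348) = 3.66927e-06.
After k=2: 53.9529.
k=3: B_{6}/(6)! × [f^{(5)}(27) − f^{(5)}(9)] = 1/30240 × (1.67260e-06 − 0.000406442) = -1.33852e-08.
After k=3: 53.9529.
k=4: B_{8}/(8)! × [f^{(7)}(27) − f^{(7)}(9)] = −1/1209600 × (6.88313e-08 − 0.000150534) = 1.24393e-10.

S_4 ≈ 53.9529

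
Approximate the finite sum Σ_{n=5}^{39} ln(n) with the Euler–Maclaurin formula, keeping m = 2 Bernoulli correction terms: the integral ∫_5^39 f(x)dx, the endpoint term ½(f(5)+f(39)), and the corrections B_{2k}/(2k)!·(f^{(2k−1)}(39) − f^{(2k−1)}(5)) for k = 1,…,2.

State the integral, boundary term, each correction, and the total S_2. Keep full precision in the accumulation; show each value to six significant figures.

S_2 ≈ 103.454

∫_5^39 ln(x) dx evaluates to 100.832.
Endpoint term: (f(5) + f(39))/2 = (1.60944 + 3.66356)/2 = 2.63650.
So far: 103.468.
k=1: B_{2}/(2)! × [f^{(1)}(39) − f^{(1)}(5)] = 1/12 × (0.0256410 − 0.200000) = -0.0145299.
Running total after k=1: 103.454.
k=2: B_{4}/(4)! × [f^{(3)}(39) − f^{(3)}(5)] = −1/720 × (3.37160e-05 − 0.0160000) = 2.21754e-05.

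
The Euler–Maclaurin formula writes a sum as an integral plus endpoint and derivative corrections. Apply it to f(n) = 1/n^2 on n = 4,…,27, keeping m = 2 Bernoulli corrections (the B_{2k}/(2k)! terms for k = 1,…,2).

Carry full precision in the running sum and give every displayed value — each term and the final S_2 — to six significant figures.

S_2 ≈ 0.247462

Integral: ∫_4^27 1/x^2 dx = 0.212963.
Endpoint term: (f(4) + f(27))/2 = (0.0625000 + 0.00137174)/2 = 0.0319359.
So far: 0.244899.
k=1: B_{2}/(2)! × [f^{(1)}(27) − f^{(1)}(4)] = 1/12 × (-0.000101611 − (-0.0312500)) = 0.00259570.
After k=1: 0.247495.
k=2: B_{4}/(4)! × [f^{(3)}(27) − f^{(3)}(4)] = −1/720 × (-1.67260e-06 − (-0.0234375)) = -3.25498e-05.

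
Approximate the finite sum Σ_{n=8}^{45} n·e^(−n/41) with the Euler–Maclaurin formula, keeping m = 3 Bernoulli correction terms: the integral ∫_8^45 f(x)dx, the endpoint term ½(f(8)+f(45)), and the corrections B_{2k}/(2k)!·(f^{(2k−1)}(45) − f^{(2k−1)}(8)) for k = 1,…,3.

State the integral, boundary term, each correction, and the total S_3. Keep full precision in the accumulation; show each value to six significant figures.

Integral: ∫_8^45 x·e^(−x/41) dx = 476.304.
½[f(8) + f(45)] = ½[6.58187 + 15.0158] = 10.7988.
So far: 487.102.
Correction k=1: B_{2}/2! · (f^{(1)}(45) − f^{(1)}(8)) = 1/12 · (-0.0325545 − 0.662201) = -0.0578963.
Running total after k=1: 487.045.
Correction k=2: B_{4}/4! · (f^{(3)}(45) − f^{(3)}(8)) = −1/720 · (0.000377640 − 0.00137280) = 1.38216e-06.
Running total after k=2: 487.045.
Correction k=3: B_{6}/6! · (f^{(5)}(45) − f^{(5)}(8)) = 1/30240 · (4.60825e-07 − 1.39896e-06) = -3.10231e-11.

S_3 ≈ 487.045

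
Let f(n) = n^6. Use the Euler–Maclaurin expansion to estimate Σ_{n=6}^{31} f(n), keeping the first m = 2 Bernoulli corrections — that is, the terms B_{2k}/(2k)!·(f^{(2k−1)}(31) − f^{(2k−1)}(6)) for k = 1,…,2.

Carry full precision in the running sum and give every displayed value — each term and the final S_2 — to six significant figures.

Integral: ∫_6^31 x^6 dx = 3.93033e+09.
Boundary: ½(f(6) + f(31)) = ½(46656.0 + 8.87504e+08) = 4.43775e+08.
Running total after boundary: 4.37411e+09.
Order-1 term: 1/12 · (1.71775e+08 − 46656.0) = 1.43107e+07.
After k=1: 4.38842e+09.
Order-2 term: −1/720 · (3.57492e+06 − 25920.0) = -4929.17.

S_2 ≈ 4.38841e+09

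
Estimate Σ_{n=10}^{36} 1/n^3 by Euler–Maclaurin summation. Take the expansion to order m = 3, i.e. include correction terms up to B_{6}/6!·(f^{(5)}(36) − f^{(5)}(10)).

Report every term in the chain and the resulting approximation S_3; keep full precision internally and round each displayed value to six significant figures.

The integral term ∫_10^36 1/x^3 dx = 0.00461420.
½[f(10) + f(36)] = ½[0.00100000 + 2.14335e-05] = 0.000510717.
Integral + boundary = 0.00512491.
Order-1 term: 1/12 · (-1.78612e-06 − (-0.000300000)) = 2.48512e-05.
After k=1: 0.00514977.
Order-2 term: −1/720 · (-2.75636e-08 − (-6.00000e-05)) = -8.32951e-08.
After k=2: 0.00514968.
Order-3 term: 1/30240 · (-8.93265e-10 − (-2.52000e-05)) = 8.33304e-10.

S_3 ≈ 0.00514968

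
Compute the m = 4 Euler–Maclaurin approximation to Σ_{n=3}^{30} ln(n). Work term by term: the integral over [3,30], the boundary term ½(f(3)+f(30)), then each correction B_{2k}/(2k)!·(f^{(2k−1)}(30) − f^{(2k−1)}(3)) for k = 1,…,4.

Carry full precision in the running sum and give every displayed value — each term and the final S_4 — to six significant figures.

The integral term ∫_3^30 ln(x) dx = 71.7401.
½[f(3) + f(30)] = ½[1.09861 + 3.40120] = 2.24990.
So far: 73.9900.
Order-1 term: 1/12 · (0.0333333 − 0.333333) = -0.0250000.
Running total after k=1: 73.9650.
Order-2 term: −1/720 · (7.40741e-05 − 0.0740741) = 0.000102778.
Running total after k=2: 73.9651.
Order-3 term: 1/30240 · (9.87654e-07 − 0.0987654) = -3.26602e-06.
Running total after k=3: 73.9651.
Order-4 term: −1/1209600 · (3.29218e-08 − 0.329218) = 2.72171e-07.

S_4 ≈ 73.9651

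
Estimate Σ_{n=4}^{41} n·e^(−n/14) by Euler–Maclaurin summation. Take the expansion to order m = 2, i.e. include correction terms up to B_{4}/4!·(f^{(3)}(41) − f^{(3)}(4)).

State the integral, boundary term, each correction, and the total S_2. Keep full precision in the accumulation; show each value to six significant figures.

S_2 ≈ 150.744

The integral term ∫_4^41 x·e^(−x/14) dx = 148.198.
Endpoint term: (f(4) + f(41))/2 = (3.00591 + 2.19241)/2 = 2.59916.
Running total after boundary: 150.797.
k=1: B_{2}/(2)! × [f^{(1)}(41) − f^{(1)}(4)] = 1/12 × (-0.103127 − 0.536769) = -0.0533247.
Partial sum through k=1: 150.744.
k=2: B_{4}/(4)! × [f^{(3)}(41) − f^{(3)}(4)] = −1/720 × (1.94874e-05 − 0.0104068) = 1.44268e-05.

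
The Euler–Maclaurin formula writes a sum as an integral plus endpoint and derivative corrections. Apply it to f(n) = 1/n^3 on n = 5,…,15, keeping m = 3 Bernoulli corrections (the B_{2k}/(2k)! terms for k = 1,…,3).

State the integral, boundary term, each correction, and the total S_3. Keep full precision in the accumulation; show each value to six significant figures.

Integral: ∫_5^15 1/x^3 dx = 0.0177778.
Endpoint term: (f(5) + f(15))/2 = (0.00800000 + 0.000296296)/2 = 0.00414815.
So far: 0.0219259.
Correction k=1: B_{2}/2! · (f^{(1)}(15) − f^{(1)}(5)) = 1/12 · (-5.92593e-05 − (-0.00480000)) = 0.000395062.
Partial sum through k=1: 0.0223210.
Correction k=2: B_{4}/4! · (f^{(3)}(15) − f^{(3)}(5)) = −1/720 · (-5.26749e-06 − (-0.00384000)) = -5.32602e-06.
Partial sum through k=2: 0.0223157.
Correction k=3: B_{6}/6! · (f^{(5)}(15) − f^{(5)}(5)) = 1/30240 · (-9.83265e-07 − (-0.00645120)) = 2.13301e-07.

S_3 ≈ 0.0223159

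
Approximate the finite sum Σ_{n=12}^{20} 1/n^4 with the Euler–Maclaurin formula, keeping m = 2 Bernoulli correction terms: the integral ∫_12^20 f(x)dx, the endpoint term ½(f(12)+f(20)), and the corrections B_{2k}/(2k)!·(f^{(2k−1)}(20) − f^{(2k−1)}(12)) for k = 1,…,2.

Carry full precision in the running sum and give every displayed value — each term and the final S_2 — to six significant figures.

S_2 ≈ 0.000179703

Integral: ∫_12^20 1/x^4 dx = 0.000151235.
½[f(12) + f(20)] = ½[4.82253e-05 + 6.25000e-06] = 2.72377e-05.
So far: 0.000178472.
k=1: B_{2}/(2)! × [f^{(1)}(20) − f^{(1)}(12)] = 1/12 × (-1.25000e-06 − (-1.60751e-05)) = 1.23543e-06.
Running total after k=1: 0.000179708.
k=2: B_{4}/(4)! × [f^{(3)}(20) − f^{(3)}(12)] = −1/720 × (-9.37500e-08 − (-3.34898e-06)) = -4.52115e-09.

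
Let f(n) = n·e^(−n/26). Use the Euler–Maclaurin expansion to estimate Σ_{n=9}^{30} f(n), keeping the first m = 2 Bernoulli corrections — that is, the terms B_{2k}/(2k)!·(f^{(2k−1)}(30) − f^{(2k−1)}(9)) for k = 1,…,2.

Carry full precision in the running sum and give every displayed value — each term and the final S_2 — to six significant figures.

The integral term ∫_9^30 x·e^(−x/26) dx = 184.484.
Boundary: ½(f(9) + f(30)) = ½(6.36663 + 9.46264) = 7.91464.
Integral + boundary = 192.399.
Correction k=1: B_{2}/2! · (f^{(1)}(30) − f^{(1)}(9)) = 1/12 · (-0.0485263 − 0.462533) = -0.0425883.
After k=1: 192.356.
Correction k=2: B_{4}/4! · (f^{(3)}(30) − f^{(3)}(9)) = −1/720 · (0.000861414 − 0.00277713) = 2.66072e-06.

S_2 ≈ 192.356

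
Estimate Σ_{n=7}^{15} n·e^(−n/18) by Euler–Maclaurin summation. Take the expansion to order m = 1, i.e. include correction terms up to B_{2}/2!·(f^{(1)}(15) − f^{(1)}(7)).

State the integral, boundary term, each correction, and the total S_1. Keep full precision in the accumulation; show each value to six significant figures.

S_1 ≈ 52.4663

The integral term ∫_7^15 x·e^(−x/18) dx = 46.8630.
Boundary: ½(f(7) + f(15)) = ½(4.74467 + 6.51897) = 5.63182.
So far: 52.4948.
k=1: B_{2}/(2)! × [f^{(1)}(15) − f^{(1)}(7)] = 1/12 × (0.0724330 − 0.414217) = -0.0284820.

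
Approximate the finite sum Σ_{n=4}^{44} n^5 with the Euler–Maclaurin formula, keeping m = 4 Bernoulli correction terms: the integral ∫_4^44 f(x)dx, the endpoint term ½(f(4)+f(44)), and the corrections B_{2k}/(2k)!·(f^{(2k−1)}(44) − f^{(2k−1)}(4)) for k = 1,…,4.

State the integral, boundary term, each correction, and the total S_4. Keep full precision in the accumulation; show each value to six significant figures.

Integral: ∫_4^44 x^5 dx = 1.20938e+09.
Endpoint term: (f(4) + f(44))/2 = (1024.00 + 1.64916e+08)/2 = 8.24586e+07.
Integral + boundary = 1.29184e+09.
k=1: B_{2}/(2)! × [f^{(1)}(44) − f^{(1)}(4)] = 1/12 × (1.87405e+07 − 1280.00) = 1.56160e+06.
After k=1: 1.29341e+09.
k=2: B_{4}/(4)! × [f^{(3)}(44) − f^{(3)}(4)] = −1/720 × (116160 − 960.000) = -160.000.
After k=2: 1.29341e+09.
k=3: B_{6}/(6)! × [f^{(5)}(44) − f^{(5)}(4)] = 1/30240 × (120.000 − 120.000) = 0.00000.
After k=3: 1.29341e+09.
k=4: B_{8}/(8)! × [f^{(7)}(44) − f^{(7)}(4)] = −1/1209600 × (0.00000 − 0.00000) = 0.00000.

S_4 ≈ 1.29341e+09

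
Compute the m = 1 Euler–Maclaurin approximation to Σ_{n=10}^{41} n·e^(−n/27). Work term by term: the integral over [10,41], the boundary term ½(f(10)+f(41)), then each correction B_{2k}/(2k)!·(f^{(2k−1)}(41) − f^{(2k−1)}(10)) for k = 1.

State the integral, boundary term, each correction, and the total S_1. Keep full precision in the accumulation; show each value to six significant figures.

S_1 ≈ 295.535

∫_10^41 x·e^(−x/27) dx evaluates to 287.638.
½[f(10) + f(41)] = ½[6.90479 + 8.98048] = 7.94263.
So far: 295.580.
Correction k=1: B_{2}/2! · (f^{(1)}(41) − f^{(1)}(10)) = 1/12 · (-0.113574 − 0.434746) = -0.0456933.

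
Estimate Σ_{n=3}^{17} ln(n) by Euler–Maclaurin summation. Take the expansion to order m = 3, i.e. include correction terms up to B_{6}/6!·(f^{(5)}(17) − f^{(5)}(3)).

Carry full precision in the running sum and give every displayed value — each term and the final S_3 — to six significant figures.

S_3 ≈ 32.8119

∫_3^17 ln(x) dx evaluates to 30.8688.
Boundary: ½(f(3) + f(17)) = ½(1.09861 + 2.83321) = 1.96591.
Integral + boundary = 32.8347.
Correction k=1: B_{2}/2! · (f^{(1)}(17) − f^{(1)}(3)) = 1/12 · (0.0588235 − 0.333333) = -0.0228758.
Running total after k=1: 32.8118.
Correction k=2: B_{4}/4! · (f^{(3)}(17) − f^{(3)}(3)) = −1/720 · (0.000407083 − 0.0740741) = 0.000102315.
Running total after k=2: 32.8119.
Correction k=3: B_{6}/6! · (f^{(5)}(17) − f^{(5)}(3)) = 1/30240 · (1.69031e-05 − 0.0987654) = -3.26549e-06.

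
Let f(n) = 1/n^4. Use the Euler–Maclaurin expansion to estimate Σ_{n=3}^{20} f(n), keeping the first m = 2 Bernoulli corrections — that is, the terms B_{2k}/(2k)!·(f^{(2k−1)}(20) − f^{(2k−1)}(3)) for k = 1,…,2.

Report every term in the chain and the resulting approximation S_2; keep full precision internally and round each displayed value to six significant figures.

S_2 ≈ 0.0197754

∫_3^20 1/x^4 dx evaluates to 0.0123040.
Endpoint term: (f(3) + f(20))/2 = (0.0123457 + 6.25000e-06)/2 = 0.00617596.
So far: 0.0184800.
Order-1 term: 1/12 · (-1.25000e-06 − (-0.0164609)) = 0.00137164.
Running total after k=1: 0.0198516.
Order-2 term: −1/720 · (-9.37500e-08 − (-0.0548697)) = -7.62078e-05.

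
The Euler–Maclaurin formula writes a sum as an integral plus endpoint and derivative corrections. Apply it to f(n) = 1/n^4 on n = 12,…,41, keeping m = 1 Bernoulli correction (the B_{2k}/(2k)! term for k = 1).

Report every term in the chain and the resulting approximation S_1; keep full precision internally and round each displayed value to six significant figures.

Integral: ∫_12^41 1/x^4 dx = 0.000188065.
½[f(12) + f(41)] = ½[4.82253e-05 + 3.53887e-07] = 2.42896e-05.
So far: 0.000212354.
Order-1 term: 1/12 · (-3.45256e-08 − (-1.60751e-05)) = 1.33671e-06.

S_1 ≈ 0.000213691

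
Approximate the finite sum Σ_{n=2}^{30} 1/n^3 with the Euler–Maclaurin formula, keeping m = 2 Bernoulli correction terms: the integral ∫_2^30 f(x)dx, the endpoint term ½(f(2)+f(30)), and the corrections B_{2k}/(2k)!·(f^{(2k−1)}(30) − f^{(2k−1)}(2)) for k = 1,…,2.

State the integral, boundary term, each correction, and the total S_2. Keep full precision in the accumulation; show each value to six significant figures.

S_2 ≈ 0.201286

Integral: ∫_2^30 1/x^3 dx = 0.124444.
Endpoint term: (f(2) + f(30))/2 = (0.125000 + 3.70370e-05)/2 = 0.0625185.
So far: 0.186963.
Correction k=1: B_{2}/2! · (f^{(1)}(30) − f^{(1)}(2)) = 1/12 · (-3.70370e-06 − (-0.187500)) = 0.0156247.
Running total after k=1: 0.202588.
Correction k=2: B_{4}/4! · (f^{(3)}(30) − f^{(3)}(2)) = −1/720 · (-8.23045e-08 − (-0.937500)) = -0.00130208.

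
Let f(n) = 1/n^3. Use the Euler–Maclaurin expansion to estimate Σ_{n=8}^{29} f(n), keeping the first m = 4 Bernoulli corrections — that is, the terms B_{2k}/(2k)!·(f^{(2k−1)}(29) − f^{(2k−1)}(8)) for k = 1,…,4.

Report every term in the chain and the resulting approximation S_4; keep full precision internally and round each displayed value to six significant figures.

The integral term ∫_8^29 1/x^3 dx = 0.00721797.
½[f(8) + f(29)] = ½[0.00195312 + 4.10021e-05] = 0.000997064.
Running total after boundary: 0.00821503.
Correction k=1: B_{2}/2! · (f^{(1)}(29) − f^{(1)}(8)) = 1/12 · (-4.24160e-06 − (-0.000732422)) = 6.06817e-05.
Partial sum through k=1: 0.00827571.
Correction k=2: B_{4}/4! · (f^{(3)}(29) − f^{(3)}(8)) = −1/720 · (-1.00870e-07 − (-0.000228882)) = -3.17751e-07.
Partial sum through k=2: 0.00827540.
Correction k=3: B_{6}/6! · (f^{(5)}(29) − f^{(5)}(8)) = 1/30240 · (-5.03752e-09 − (-0.000150204)) = 4.96689e-09.
Partial sum through k=3: 0.00827540.
Correction k=4: B_{8}/8! · (f^{(7)}(29) − f^{(7)}(8)) = −1/1209600 · (-4.31274e-10 − (-0.000168979)) = -1.39698e-10.

S_4 ≈ 0.00827540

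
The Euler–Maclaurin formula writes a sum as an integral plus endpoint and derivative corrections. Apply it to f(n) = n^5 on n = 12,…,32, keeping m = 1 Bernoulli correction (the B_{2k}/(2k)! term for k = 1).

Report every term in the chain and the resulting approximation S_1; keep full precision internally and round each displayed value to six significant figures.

The integral term ∫_12^32 x^5 dx = 1.78459e+08.
½[f(12) + f(32)] = ½[248832 + 3.35544e+07] = 1.69016e+07.
Running total after boundary: 1.95361e+08.
k=1: B_{2}/(2)! × [f^{(1)}(32) − f^{(1)}(12)] = 1/12 × (5.24288e+06 − 103680) = 428267.

S_1 ≈ 1.95789e+08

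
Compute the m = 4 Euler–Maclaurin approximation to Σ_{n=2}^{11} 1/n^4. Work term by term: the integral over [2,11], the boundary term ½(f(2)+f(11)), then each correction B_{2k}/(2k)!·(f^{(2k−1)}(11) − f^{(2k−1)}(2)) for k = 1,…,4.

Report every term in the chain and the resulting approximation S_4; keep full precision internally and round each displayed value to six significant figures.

∫_2^11 1/x^4 dx evaluates to 0.0414162.
Endpoint term: (f(2) + f(11))/2 = (0.0625000 + 6.83013e-05)/2 = 0.0312842.
Running total after boundary: 0.0727004.
k=1: B_{2}/(2)! × [f^{(1)}(11) − f^{(1)}(2)] = 1/12 × (-2.48369e-05 − (-0.125000)) = 0.0104146.
Running total after k=1: 0.0831150.
k=2: B_{4}/(4)! × [f^{(3)}(11) − f^{(3)}(2)] = −1/720 × (-6.15790e-06 − (-0.937500)) = -0.00130207.
Running total after k=2: 0.0818129.
k=3: B_{6}/(6)! × [f^{(5)}(11) − f^{(5)}(2)] = 1/30240 × (-2.84994e-06 − (-13.1250)) = 0.000434028.
Running total after k=3: 0.0822469.
k=4: B_{8}/(8)! × [f^{(7)}(11) − f^{(7)}(2)] = −1/1209600 × (-2.11979e-06 − (-295.312)) = -0.000244141.

S_4 ≈ 0.0820028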